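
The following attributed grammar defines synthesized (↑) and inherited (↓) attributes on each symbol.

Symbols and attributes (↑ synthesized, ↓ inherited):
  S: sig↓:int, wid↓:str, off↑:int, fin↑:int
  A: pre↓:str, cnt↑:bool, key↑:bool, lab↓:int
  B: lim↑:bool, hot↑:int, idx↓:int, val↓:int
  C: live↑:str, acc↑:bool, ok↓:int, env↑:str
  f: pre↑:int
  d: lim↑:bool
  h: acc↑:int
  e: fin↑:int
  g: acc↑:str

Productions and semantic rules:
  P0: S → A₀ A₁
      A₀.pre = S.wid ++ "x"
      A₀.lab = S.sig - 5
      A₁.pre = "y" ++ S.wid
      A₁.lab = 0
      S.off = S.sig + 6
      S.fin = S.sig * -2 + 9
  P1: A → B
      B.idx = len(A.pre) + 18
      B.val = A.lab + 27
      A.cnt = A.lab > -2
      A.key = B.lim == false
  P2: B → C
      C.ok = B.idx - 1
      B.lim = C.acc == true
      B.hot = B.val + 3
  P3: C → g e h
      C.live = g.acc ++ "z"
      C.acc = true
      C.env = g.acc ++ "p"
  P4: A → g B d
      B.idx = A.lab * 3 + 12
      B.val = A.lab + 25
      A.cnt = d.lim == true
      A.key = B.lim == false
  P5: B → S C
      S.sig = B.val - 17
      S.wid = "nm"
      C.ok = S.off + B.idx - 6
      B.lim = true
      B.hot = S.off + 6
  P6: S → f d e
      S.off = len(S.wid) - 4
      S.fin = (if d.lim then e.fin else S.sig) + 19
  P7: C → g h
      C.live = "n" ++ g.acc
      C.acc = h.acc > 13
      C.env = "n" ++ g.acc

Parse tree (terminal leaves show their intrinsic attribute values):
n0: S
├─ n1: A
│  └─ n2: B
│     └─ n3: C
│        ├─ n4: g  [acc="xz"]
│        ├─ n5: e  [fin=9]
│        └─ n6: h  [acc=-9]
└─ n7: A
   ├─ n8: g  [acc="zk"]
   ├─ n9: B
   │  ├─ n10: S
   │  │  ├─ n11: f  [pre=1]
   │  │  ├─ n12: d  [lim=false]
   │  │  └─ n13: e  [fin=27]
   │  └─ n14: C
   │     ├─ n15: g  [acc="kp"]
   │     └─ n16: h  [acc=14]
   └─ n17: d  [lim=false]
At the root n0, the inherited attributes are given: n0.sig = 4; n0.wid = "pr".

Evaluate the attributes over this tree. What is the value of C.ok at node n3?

20

1. n0.sig = 4  [given at root]
2. n0.wid = "pr"  [given at root]
3. n1.pre = "prx"  [S.wid ++ "x"]
4. n1.lab = -1  [S.sig - 5]
5. n2.idx = 21  [len(A.pre) + 18]
6. n2.val = 26  [A.lab + 27]
7. n3.ok = 20  [B.idx - 1]
8. n4.acc = "xz"  [terminal]
9. n5.fin = 9  [terminal]
10. n6.acc = -9  [terminal]
11. n3.live = "xzz"  [g.acc ++ "z"]
12. n3.acc = true  [true]
13. n3.env = "xzp"  [g.acc ++ "p"]
14. n2.lim = true  [C.acc == true]
15. n2.hot = 29  [B.val + 3]
16. n1.cnt = true  [A.lab > -2]
17. n1.key = false  [B.lim == false]
18. n7.pre = "ypr"  ["y" ++ S.wid]
19. n7.lab = 0  [0]
20. n8.acc = "zk"  [terminal]
21. n9.idx = 12  [A.lab * 3 + 12]
22. n9.val = 25  [A.lab + 25]
23. n10.sig = 8  [B.val - 17]
24. n10.wid = "nm"  ["nm"]
25. n11.pre = 1  [terminal]
26. n12.lim = false  [terminal]
27. n13.fin = 27  [terminal]
28. n10.off = -2  [len(S.wid) - 4]
29. n10.fin = 27  [(if d.lim then e.fin else S.sig) + 19]
30. n14.ok = 4  [S.off + B.idx - 6]
31. n15.acc = "kp"  [terminal]
32. n16.acc = 14  [terminal]
33. n14.live = "nkp"  ["n" ++ g.acc]
34. n14.acc = true  [h.acc > 13]
35. n14.env = "nkp"  ["n" ++ g.acc]
36. n9.lim = true  [true]
37. n9.hot = 4  [S.off + 6]
38. n17.lim = false  [terminal]
39. n7.cnt = false  [d.lim == true]
40. n7.key = false  [B.lim == false]
41. n0.off = 10  [S.sig + 6]
42. n0.fin = 1  [S.sig * -2 + 9]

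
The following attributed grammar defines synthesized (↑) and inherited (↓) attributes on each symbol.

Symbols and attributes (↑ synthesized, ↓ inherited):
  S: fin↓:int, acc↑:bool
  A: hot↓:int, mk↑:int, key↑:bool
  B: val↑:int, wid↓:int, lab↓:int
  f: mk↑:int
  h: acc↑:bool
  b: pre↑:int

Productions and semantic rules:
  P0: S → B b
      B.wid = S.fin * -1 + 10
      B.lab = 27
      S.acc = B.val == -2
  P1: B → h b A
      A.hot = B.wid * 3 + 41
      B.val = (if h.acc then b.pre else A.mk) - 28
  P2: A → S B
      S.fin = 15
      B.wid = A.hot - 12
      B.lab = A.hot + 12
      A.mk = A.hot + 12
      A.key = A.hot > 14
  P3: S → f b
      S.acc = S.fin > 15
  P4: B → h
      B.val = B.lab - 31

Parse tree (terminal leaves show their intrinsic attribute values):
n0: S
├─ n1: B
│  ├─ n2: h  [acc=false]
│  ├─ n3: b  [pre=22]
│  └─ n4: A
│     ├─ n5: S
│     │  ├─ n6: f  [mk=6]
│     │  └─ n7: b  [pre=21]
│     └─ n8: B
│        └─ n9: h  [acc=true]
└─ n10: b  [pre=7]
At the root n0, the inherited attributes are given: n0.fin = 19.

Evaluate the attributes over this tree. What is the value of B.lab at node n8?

1. n0.fin = 19  [given at root]
2. n1.wid = -9  [S.fin * -1 + 10]
3. n1.lab = 27  [27]
4. n2.acc = false  [terminal]
5. n3.pre = 22  [terminal]
6. n4.hot = 14  [B.wid * 3 + 41]
7. n5.fin = 15  [15]
8. n6.mk = 6  [terminal]
9. n7.pre = 21  [terminal]
10. n5.acc = false  [S.fin > 15]
11. n8.wid = 2  [A.hot - 12]
12. n8.lab = 26  [A.hot + 12]
13. n9.acc = true  [terminal]
14. n8.val = -5  [B.lab - 31]
15. n4.mk = 26  [A.hot + 12]
16. n4.key = false  [A.hot > 14]
17. n1.val = -2  [(if h.acc then b.pre else A.mk) - 28]
18. n10.pre = 7  [terminal]
19. n0.acc = true  [B.val == -2]

26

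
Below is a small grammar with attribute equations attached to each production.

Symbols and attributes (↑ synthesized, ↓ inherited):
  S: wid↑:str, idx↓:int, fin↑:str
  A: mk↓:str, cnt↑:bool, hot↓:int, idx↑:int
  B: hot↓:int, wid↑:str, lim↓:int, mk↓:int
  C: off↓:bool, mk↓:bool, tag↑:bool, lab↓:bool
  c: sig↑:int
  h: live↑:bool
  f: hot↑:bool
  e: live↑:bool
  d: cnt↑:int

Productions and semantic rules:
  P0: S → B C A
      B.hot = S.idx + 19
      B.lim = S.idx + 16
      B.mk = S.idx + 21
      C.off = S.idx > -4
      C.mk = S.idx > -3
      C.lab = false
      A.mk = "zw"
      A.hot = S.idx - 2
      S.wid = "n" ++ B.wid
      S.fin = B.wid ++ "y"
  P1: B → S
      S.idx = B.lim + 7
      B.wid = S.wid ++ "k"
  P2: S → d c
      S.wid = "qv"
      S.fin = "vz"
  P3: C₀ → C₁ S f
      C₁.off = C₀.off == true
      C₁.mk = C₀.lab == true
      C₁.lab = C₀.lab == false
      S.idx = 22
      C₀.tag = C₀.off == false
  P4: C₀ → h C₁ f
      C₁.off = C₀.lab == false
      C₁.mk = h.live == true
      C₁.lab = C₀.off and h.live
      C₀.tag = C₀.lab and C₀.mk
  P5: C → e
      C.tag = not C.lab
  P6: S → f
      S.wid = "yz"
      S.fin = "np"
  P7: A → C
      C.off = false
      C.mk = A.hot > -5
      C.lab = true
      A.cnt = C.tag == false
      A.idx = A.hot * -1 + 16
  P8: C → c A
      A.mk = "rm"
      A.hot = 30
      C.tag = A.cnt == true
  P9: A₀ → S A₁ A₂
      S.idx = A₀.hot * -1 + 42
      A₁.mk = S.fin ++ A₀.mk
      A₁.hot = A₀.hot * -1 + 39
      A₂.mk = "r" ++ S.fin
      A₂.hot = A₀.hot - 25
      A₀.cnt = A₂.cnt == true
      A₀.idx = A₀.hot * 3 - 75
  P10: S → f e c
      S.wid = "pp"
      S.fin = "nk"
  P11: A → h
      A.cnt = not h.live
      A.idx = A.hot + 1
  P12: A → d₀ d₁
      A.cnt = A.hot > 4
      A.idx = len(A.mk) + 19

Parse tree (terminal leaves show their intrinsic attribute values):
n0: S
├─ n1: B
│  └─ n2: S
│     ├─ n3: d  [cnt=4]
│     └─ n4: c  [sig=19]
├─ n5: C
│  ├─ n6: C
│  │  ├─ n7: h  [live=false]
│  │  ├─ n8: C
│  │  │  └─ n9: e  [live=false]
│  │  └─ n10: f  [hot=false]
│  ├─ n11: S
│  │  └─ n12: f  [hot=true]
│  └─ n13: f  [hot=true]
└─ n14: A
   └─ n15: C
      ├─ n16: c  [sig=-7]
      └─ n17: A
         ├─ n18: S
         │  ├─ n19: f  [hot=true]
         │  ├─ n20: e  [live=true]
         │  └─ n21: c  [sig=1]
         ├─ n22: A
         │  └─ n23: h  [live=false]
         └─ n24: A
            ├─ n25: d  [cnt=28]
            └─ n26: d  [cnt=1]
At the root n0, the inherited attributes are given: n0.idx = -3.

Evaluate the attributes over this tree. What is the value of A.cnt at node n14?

false

1. n0.idx = -3  [given at root]
2. n1.hot = 16  [S.idx + 19]
3. n1.lim = 13  [S.idx + 16]
4. n1.mk = 18  [S.idx + 21]
5. n2.idx = 20  [B.lim + 7]
6. n3.cnt = 4  [terminal]
7. n4.sig = 19  [terminal]
8. n2.wid = "qv"  ["qv"]
9. n2.fin = "vz"  ["vz"]
10. n1.wid = "qvk"  [S.wid ++ "k"]
11. n5.off = true  [S.idx > -4]
12. n5.mk = false  [S.idx > -3]
13. n5.lab = false  [false]
14. n6.off = true  [C₀.off == true]
15. n6.mk = false  [C₀.lab == true]
16. n6.lab = true  [C₀.lab == false]
17. n7.live = false  [terminal]
18. n8.off = false  [C₀.lab == false]
19. n8.mk = false  [h.live == true]
20. n8.lab = false  [C₀.off and h.live]
21. n9.live = false  [terminal]
22. n8.tag = true  [not C.lab]
23. n10.hot = false  [terminal]
24. n6.tag = false  [C₀.lab and C₀.mk]
25. n11.idx = 22  [22]
26. n12.hot = true  [terminal]
27. n11.wid = "yz"  ["yz"]
28. n11.fin = "np"  ["np"]
29. n13.hot = true  [terminal]
30. n5.tag = false  [C₀.off == false]
31. n14.mk = "zw"  ["zw"]
32. n14.hot = -5  [S.idx - 2]
33. n15.off = false  [false]
34. n15.mk = false  [A.hot > -5]
35. n15.lab = true  [true]
36. n16.sig = -7  [terminal]
37. n17.mk = "rm"  ["rm"]
38. n17.hot = 30  [30]
39. n18.idx = 12  [A₀.hot * -1 + 42]
40. n19.hot = true  [terminal]
41. n20.live = true  [terminal]
42. n21.sig = 1  [terminal]
43. n18.wid = "pp"  ["pp"]
44. n18.fin = "nk"  ["nk"]
45. n22.mk = "nkrm"  [S.fin ++ A₀.mk]
46. n22.hot = 9  [A₀.hot * -1 + 39]
47. n23.live = false  [terminal]
48. n22.cnt = true  [not h.live]
49. n22.idx = 10  [A.hot + 1]
50. n24.mk = "rnk"  ["r" ++ S.fin]
51. n24.hot = 5  [A₀.hot - 25]
52. n25.cnt = 28  [terminal]
53. n26.cnt = 1  [terminal]
54. n24.cnt = true  [A.hot > 4]
55. n24.idx = 22  [len(A.mk) + 19]
56. n17.cnt = true  [A₂.cnt == true]
57. n17.idx = 15  [A₀.hot * 3 - 75]
58. n15.tag = true  [A.cnt == true]
59. n14.cnt = false  [C.tag == false]
60. n14.idx = 21  [A.hot * -1 + 16]
61. n0.wid = "nqvk"  ["n" ++ B.wid]
62. n0.fin = "qvky"  [B.wid ++ "y"]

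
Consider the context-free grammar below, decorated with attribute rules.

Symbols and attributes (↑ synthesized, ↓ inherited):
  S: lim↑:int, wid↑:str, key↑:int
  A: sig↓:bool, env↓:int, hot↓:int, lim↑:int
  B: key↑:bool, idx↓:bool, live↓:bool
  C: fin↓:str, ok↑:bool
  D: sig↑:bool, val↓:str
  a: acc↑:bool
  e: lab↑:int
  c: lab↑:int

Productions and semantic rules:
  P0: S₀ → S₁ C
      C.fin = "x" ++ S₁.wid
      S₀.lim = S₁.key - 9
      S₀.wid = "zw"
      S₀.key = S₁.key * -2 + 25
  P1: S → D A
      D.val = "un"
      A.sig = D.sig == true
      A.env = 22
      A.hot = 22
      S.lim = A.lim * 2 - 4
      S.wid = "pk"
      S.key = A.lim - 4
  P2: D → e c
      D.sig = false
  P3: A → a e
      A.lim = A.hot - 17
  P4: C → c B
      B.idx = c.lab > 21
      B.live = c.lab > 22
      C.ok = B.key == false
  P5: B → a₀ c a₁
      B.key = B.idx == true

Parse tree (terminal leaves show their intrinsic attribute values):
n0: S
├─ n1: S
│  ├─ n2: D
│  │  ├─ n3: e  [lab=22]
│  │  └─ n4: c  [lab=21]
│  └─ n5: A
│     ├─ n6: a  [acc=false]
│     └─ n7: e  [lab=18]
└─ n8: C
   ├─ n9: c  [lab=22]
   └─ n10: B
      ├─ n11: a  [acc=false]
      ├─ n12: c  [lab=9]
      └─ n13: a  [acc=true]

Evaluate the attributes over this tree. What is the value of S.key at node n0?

23

1. n2.val = "un"  ["un"]
2. n3.lab = 22  [terminal]
3. n4.lab = 21  [terminal]
4. n2.sig = false  [false]
5. n5.sig = false  [D.sig == true]
6. n5.env = 22  [22]
7. n5.hot = 22  [22]
8. n6.acc = false  [terminal]
9. n7.lab = 18  [terminal]
10. n5.lim = 5  [A.hot - 17]
11. n1.lim = 6  [A.lim * 2 - 4]
12. n1.wid = "pk"  ["pk"]
13. n1.key = 1  [A.lim - 4]
14. n8.fin = "xpk"  ["x" ++ S₁.wid]
15. n9.lab = 22  [terminal]
16. n10.idx = true  [c.lab > 21]
17. n10.live = false  [c.lab > 22]
18. n11.acc = false  [terminal]
19. n12.lab = 9  [terminal]
20. n13.acc = true  [terminal]
21. n10.key = true  [B.idx == true]
22. n8.ok = false  [B.key == false]
23. n0.lim = -8  [S₁.key - 9]
24. n0.wid = "zw"  ["zw"]
25. n0.key = 23  [S₁.key * -2 + 25]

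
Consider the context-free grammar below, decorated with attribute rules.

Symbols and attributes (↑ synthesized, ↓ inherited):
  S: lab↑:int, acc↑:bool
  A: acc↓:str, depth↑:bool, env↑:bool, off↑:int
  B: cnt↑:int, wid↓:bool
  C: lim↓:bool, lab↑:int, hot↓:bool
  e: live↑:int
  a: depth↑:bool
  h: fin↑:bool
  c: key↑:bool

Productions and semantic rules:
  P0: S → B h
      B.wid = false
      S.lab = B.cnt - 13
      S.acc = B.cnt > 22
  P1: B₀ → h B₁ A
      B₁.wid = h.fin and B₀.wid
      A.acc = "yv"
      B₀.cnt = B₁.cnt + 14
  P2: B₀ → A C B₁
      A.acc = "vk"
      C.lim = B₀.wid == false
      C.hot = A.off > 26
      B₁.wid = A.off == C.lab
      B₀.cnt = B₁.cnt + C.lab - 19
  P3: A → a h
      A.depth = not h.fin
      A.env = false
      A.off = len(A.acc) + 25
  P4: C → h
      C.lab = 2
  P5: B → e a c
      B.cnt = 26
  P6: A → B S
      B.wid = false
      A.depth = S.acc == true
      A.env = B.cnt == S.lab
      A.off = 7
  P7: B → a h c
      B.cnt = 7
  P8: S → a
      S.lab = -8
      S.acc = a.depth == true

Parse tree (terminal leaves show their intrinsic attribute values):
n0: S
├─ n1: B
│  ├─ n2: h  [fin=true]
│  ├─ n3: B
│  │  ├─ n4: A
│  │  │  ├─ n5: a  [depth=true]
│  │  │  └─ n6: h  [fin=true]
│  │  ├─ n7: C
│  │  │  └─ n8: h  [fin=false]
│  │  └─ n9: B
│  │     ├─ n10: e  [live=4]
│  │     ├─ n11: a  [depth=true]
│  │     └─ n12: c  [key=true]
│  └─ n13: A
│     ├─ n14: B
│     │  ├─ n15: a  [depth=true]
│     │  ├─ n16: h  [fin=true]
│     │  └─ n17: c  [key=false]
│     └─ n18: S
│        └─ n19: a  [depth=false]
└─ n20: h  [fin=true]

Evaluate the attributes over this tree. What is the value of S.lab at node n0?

10

1. n1.wid = false  [false]
2. n2.fin = true  [terminal]
3. n3.wid = false  [h.fin and B₀.wid]
4. n4.acc = "vk"  ["vk"]
5. n5.depth = true  [terminal]
6. n6.fin = true  [terminal]
7. n4.depth = false  [not h.fin]
8. n4.env = false  [false]
9. n4.off = 27  [len(A.acc) + 25]
10. n7.lim = true  [B₀.wid == false]
11. n7.hot = true  [A.off > 26]
12. n8.fin = false  [terminal]
13. n7.lab = 2  [2]
14. n9.wid = false  [A.off == C.lab]
15. n10.live = 4  [terminal]
16. n11.depth = true  [terminal]
17. n12.key = true  [terminal]
18. n9.cnt = 26  [26]
19. n3.cnt = 9  [B₁.cnt + C.lab - 19]
20. n13.acc = "yv"  ["yv"]
21. n14.wid = false  [false]
22. n15.depth = true  [terminal]
23. n16.fin = true  [terminal]
24. n17.key = false  [terminal]
25. n14.cnt = 7  [7]
26. n19.depth = false  [terminal]
27. n18.lab = -8  [-8]
28. n18.acc = false  [a.depth == true]
29. n13.depth = false  [S.acc == true]
30. n13.env = false  [B.cnt == S.lab]
31. n13.off = 7  [7]
32. n1.cnt = 23  [B₁.cnt + 14]
33. n20.fin = true  [terminal]
34. n0.lab = 10  [B.cnt - 13]
35. n0.acc = true  [B.cnt > 22]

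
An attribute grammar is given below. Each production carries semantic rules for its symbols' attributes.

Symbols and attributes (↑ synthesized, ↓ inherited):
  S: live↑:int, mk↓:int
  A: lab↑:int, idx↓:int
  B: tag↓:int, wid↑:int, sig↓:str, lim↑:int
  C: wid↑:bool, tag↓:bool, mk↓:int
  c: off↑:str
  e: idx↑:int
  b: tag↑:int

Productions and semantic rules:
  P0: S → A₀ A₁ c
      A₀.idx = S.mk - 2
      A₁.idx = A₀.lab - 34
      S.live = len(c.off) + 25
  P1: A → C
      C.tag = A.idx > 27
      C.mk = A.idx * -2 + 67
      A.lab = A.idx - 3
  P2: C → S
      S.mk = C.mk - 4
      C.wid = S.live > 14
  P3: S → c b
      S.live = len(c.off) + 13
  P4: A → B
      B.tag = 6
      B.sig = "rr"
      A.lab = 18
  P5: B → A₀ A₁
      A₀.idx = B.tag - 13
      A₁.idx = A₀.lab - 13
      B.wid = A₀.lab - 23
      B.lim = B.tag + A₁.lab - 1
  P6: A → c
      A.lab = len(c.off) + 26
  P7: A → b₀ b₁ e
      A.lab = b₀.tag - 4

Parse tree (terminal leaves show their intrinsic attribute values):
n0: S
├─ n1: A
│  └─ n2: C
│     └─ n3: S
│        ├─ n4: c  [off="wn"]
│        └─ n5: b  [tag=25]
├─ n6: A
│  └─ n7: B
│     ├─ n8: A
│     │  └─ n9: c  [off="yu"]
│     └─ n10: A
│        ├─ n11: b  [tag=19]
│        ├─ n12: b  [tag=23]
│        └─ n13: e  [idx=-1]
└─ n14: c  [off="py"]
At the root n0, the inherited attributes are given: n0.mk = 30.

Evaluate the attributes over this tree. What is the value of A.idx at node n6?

-9

1. n0.mk = 30  [given at root]
2. n1.idx = 28  [S.mk - 2]
3. n2.tag = true  [A.idx > 27]
4. n2.mk = 11  [A.idx * -2 + 67]
5. n3.mk = 7  [C.mk - 4]
6. n4.off = "wn"  [terminal]
7. n5.tag = 25  [terminal]
8. n3.live = 15  [len(c.off) + 13]
9. n2.wid = true  [S.live > 14]
10. n1.lab = 25  [A.idx - 3]
11. n6.idx = -9  [A₀.lab - 34]
12. n7.tag = 6  [6]
13. n7.sig = "rr"  ["rr"]
14. n8.idx = -7  [B.tag - 13]
15. n9.off = "yu"  [terminal]
16. n8.lab = 28  [len(c.off) + 26]
17. n10.idx = 15  [A₀.lab - 13]
18. n11.tag = 19  [terminal]
19. n12.tag = 23  [terminal]
20. n13.idx = -1  [terminal]
21. n10.lab = 15  [b₀.tag - 4]
22. n7.wid = 5  [A₀.lab - 23]
23. n7.lim = 20  [B.tag + A₁.lab - 1]
24. n6.lab = 18  [18]
25. n14.off = "py"  [terminal]
26. n0.live = 27  [len(c.off) + 25]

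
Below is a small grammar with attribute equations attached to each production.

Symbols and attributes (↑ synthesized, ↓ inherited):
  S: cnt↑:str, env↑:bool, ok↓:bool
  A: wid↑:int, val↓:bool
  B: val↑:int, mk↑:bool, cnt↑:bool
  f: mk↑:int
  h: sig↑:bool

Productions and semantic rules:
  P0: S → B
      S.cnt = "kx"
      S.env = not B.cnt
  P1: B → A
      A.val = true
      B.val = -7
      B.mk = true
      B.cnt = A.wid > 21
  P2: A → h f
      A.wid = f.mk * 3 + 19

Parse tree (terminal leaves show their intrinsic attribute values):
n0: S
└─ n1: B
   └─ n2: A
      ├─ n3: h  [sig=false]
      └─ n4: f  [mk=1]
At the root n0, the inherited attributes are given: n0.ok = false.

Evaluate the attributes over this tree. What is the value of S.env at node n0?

false

1. n0.ok = false  [given at root]
2. n2.val = true  [true]
3. n3.sig = false  [terminal]
4. n4.mk = 1  [terminal]
5. n2.wid = 22  [f.mk * 3 + 19]
6. n1.val = -7  [-7]
7. n1.mk = true  [true]
8. n1.cnt = true  [A.wid > 21]
9. n0.cnt = "kx"  ["kx"]
10. n0.env = false  [not B.cnt]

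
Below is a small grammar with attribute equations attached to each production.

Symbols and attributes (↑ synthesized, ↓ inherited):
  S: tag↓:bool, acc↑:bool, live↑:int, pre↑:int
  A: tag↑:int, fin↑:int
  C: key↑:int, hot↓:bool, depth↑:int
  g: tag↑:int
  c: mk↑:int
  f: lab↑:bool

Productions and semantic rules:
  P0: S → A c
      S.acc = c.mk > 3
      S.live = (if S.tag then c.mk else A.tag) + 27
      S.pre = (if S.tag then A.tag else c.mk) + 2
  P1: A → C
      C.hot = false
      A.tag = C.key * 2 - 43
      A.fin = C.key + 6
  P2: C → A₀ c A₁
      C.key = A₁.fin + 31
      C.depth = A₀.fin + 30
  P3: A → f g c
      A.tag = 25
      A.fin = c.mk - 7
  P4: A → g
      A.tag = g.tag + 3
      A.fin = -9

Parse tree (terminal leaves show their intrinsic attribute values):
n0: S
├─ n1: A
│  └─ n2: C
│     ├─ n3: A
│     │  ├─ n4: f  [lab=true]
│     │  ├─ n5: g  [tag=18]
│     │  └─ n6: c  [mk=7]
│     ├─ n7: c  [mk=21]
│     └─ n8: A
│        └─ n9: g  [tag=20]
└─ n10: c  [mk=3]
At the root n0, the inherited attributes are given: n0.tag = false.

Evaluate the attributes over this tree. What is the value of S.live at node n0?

28

1. n0.tag = false  [given at root]
2. n2.hot = false  [false]
3. n4.lab = true  [terminal]
4. n5.tag = 18  [terminal]
5. n6.mk = 7  [terminal]
6. n3.tag = 25  [25]
7. n3.fin = 0  [c.mk - 7]
8. n7.mk = 21  [terminal]
9. n9.tag = 20  [terminal]
10. n8.tag = 23  [g.tag + 3]
11. n8.fin = -9  [-9]
12. n2.key = 22  [A₁.fin + 31]
13. n2.depth = 30  [A₀.fin + 30]
14. n1.tag = 1  [C.key * 2 - 43]
15. n1.fin = 28  [C.key + 6]
16. n10.mk = 3  [terminal]
17. n0.acc = false  [c.mk > 3]
18. n0.live = 28  [(if S.tag then c.mk else A.tag) + 27]
19. n0.pre = 5  [(if S.tag then A.tag else c.mk) + 2]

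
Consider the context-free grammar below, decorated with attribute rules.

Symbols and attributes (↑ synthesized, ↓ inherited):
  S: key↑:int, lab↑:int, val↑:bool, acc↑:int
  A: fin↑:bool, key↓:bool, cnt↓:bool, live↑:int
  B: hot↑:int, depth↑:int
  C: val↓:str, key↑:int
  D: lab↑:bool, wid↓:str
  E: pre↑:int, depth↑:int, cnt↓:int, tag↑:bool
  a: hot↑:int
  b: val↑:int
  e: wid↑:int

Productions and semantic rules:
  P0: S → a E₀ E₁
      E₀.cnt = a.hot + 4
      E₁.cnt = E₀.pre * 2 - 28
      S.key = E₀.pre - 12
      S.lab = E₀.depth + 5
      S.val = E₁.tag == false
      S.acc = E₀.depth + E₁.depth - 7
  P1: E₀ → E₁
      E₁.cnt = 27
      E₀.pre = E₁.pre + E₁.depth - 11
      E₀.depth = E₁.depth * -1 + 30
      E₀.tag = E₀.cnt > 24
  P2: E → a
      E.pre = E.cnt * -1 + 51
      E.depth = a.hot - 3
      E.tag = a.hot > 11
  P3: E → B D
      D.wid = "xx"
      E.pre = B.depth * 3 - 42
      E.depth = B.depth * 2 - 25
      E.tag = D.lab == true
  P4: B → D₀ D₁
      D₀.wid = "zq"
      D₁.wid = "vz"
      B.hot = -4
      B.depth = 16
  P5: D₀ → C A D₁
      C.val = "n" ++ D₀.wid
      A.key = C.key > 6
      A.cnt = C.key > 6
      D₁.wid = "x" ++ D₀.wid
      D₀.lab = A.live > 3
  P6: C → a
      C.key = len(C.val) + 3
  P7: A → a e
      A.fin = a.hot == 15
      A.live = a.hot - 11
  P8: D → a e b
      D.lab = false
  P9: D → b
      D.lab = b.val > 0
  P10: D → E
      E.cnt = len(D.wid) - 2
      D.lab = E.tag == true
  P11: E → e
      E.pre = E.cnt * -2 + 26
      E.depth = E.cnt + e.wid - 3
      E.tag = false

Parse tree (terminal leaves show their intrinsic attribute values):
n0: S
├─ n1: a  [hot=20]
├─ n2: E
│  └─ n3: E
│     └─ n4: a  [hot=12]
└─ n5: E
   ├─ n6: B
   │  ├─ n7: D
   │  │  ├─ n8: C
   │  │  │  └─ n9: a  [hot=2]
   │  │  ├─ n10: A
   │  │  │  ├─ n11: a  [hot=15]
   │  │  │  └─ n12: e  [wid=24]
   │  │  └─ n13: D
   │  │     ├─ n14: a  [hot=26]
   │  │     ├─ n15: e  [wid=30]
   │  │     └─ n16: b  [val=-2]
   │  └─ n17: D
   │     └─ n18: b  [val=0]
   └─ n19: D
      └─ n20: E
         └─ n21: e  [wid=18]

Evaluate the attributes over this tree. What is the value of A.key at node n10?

false

1. n1.hot = 20  [terminal]
2. n2.cnt = 24  [a.hot + 4]
3. n3.cnt = 27  [27]
4. n4.hot = 12  [terminal]
5. n3.pre = 24  [E.cnt * -1 + 51]
6. n3.depth = 9  [a.hot - 3]
7. n3.tag = true  [a.hot > 11]
8. n2.pre = 22  [E₁.pre + E₁.depth - 11]
9. n2.depth = 21  [E₁.depth * -1 + 30]
10. n2.tag = false  [E₀.cnt > 24]
11. n5.cnt = 16  [E₀.pre * 2 - 28]
12. n7.wid = "zq"  ["zq"]
13. n8.val = "nzq"  ["n" ++ D₀.wid]
14. n9.hot = 2  [terminal]
15. n8.key = 6  [len(C.val) + 3]
16. n10.key = false  [C.key > 6]
17. n10.cnt = false  [C.key > 6]
18. n11.hot = 15  [terminal]
19. n12.wid = 24  [terminal]
20. n10.fin = true  [a.hot == 15]
21. n10.live = 4  [a.hot - 11]
22. n13.wid = "xzq"  ["x" ++ D₀.wid]
23. n14.hot = 26  [terminal]
24. n15.wid = 30  [terminal]
25. n16.val = -2  [terminal]
26. n13.lab = false  [false]
27. n7.lab = true  [A.live > 3]
28. n17.wid = "vz"  ["vz"]
29. n18.val = 0  [terminal]
30. n17.lab = false  [b.val > 0]
31. n6.hot = -4  [-4]
32. n6.depth = 16  [16]
33. n19.wid = "xx"  ["xx"]
34. n20.cnt = 0  [len(D.wid) - 2]
35. n21.wid = 18  [terminal]
36. n20.pre = 26  [E.cnt * -2 + 26]
37. n20.depth = 15  [E.cnt + e.wid - 3]
38. n20.tag = false  [false]
39. n19.lab = false  [E.tag == true]
40. n5.pre = 6  [B.depth * 3 - 42]
41. n5.depth = 7  [B.depth * 2 - 25]
42. n5.tag = false  [D.lab == true]
43. n0.key = 10  [E₀.pre - 12]
44. n0.lab = 26  [E₀.depth + 5]
45. n0.val = true  [E₁.tag == false]
46. n0.acc = 21  [E₀.depth + E₁.depth - 7]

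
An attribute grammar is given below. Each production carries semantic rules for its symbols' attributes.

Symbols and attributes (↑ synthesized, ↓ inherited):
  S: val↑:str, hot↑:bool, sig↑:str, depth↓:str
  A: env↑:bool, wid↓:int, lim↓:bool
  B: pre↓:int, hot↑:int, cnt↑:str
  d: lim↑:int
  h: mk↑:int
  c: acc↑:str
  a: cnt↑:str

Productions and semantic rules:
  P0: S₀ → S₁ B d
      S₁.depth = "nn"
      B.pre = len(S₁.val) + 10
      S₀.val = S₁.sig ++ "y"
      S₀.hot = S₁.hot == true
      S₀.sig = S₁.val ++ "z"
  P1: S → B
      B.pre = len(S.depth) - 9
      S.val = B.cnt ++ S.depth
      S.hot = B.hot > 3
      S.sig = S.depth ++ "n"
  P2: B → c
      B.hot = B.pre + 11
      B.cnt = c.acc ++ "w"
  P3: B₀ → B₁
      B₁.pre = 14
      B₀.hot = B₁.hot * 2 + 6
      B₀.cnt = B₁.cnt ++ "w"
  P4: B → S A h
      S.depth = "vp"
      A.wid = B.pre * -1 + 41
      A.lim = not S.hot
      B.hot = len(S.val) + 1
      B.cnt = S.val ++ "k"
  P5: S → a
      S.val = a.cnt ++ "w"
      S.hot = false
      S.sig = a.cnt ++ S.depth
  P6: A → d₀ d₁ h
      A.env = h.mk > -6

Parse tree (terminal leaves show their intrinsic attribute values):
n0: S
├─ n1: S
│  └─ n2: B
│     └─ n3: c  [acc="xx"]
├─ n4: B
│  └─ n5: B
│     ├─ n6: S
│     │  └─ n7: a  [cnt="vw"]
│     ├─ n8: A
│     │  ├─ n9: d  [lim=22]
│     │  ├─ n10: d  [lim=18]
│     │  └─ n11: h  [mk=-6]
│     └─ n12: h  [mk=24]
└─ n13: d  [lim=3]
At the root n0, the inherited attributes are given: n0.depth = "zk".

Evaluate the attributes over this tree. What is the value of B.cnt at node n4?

"vwwkw"

1. n0.depth = "zk"  [given at root]
2. n1.depth = "nn"  ["nn"]
3. n2.pre = -7  [len(S.depth) - 9]
4. n3.acc = "xx"  [terminal]
5. n2.hot = 4  [B.pre + 11]
6. n2.cnt = "xxw"  [c.acc ++ "w"]
7. n1.val = "xxwnn"  [B.cnt ++ S.depth]
8. n1.hot = true  [B.hot > 3]
9. n1.sig = "nnn"  [S.depth ++ "n"]
10. n4.pre = 15  [len(S₁.val) + 10]
11. n5.pre = 14  [14]
12. n6.depth = "vp"  ["vp"]
13. n7.cnt = "vw"  [terminal]
14. n6.val = "vww"  [a.cnt ++ "w"]
15. n6.hot = false  [false]
16. n6.sig = "vwvp"  [a.cnt ++ S.depth]
17. n8.wid = 27  [B.pre * -1 + 41]
18. n8.lim = true  [not S.hot]
19. n9.lim = 22  [terminal]
20. n10.lim = 18  [terminal]
21. n11.mk = -6  [terminal]
22. n8.env = false  [h.mk > -6]
23. n12.mk = 24  [terminal]
24. n5.hot = 4  [len(S.val) + 1]
25. n5.cnt = "vwwk"  [S.val ++ "k"]
26. n4.hot = 14  [B₁.hot * 2 + 6]
27. n4.cnt = "vwwkw"  [B₁.cnt ++ "w"]
28. n13.lim = 3  [terminal]
29. n0.val = "nnny"  [S₁.sig ++ "y"]
30. n0.hot = true  [S₁.hot == true]
31. n0.sig = "xxwnnz"  [S₁.val ++ "z"]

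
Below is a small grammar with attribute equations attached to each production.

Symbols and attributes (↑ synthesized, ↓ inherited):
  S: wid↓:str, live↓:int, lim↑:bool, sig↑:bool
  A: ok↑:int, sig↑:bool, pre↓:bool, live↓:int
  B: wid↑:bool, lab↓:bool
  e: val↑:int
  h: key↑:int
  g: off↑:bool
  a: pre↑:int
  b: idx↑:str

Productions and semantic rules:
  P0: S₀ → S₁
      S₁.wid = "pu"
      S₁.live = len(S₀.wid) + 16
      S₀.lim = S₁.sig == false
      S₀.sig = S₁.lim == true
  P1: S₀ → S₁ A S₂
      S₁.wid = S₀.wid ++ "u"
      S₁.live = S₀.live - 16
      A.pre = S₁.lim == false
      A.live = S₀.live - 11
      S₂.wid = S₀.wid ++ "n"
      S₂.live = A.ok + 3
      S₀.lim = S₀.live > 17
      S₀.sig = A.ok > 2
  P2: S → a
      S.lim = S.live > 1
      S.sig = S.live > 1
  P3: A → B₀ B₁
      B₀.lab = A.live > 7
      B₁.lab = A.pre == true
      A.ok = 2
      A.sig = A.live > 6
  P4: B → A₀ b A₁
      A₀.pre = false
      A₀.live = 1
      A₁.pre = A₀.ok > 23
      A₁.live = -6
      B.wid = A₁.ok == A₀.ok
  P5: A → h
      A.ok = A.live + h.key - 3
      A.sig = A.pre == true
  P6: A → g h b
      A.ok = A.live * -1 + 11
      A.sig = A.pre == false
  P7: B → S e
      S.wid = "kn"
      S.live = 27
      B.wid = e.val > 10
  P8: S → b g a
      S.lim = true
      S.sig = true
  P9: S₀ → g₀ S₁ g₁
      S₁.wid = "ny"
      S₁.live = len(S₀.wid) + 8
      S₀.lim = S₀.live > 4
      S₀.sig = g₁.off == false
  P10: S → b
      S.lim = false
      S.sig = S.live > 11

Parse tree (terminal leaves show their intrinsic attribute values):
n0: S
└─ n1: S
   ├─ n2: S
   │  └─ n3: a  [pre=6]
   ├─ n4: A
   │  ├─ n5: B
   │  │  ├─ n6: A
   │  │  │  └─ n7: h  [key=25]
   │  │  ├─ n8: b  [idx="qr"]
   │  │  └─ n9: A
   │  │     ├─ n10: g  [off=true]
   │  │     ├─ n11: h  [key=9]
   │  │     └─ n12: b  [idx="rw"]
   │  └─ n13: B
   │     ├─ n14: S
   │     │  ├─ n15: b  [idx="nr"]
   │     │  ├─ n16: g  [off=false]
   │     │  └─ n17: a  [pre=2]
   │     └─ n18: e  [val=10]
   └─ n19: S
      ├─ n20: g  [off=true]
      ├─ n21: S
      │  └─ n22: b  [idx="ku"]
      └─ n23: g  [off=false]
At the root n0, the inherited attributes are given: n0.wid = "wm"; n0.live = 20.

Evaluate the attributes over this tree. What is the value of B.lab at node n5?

false

1. n0.wid = "wm"  [given at root]
2. n0.live = 20  [given at root]
3. n1.wid = "pu"  ["pu"]
4. n1.live = 18  [len(S₀.wid) + 16]
5. n2.wid = "puu"  [S₀.wid ++ "u"]
6. n2.live = 2  [S₀.live - 16]
7. n3.pre = 6  [terminal]
8. n2.lim = true  [S.live > 1]
9. n2.sig = true  [S.live > 1]
10. n4.pre = false  [S₁.lim == false]
11. n4.live = 7  [S₀.live - 11]
12. n5.lab = false  [A.live > 7]
13. n6.pre = false  [false]
14. n6.live = 1  [1]
15. n7.key = 25  [terminal]
16. n6.ok = 23  [A.live + h.key - 3]
17. n6.sig = false  [A.pre == true]
18. n8.idx = "qr"  [terminal]
19. n9.pre = false  [A₀.ok > 23]
20. n9.live = -6  [-6]
21. n10.off = true  [terminal]
22. n11.key = 9  [terminal]
23. n12.idx = "rw"  [terminal]
24. n9.ok = 17  [A.live * -1 + 11]
25. n9.sig = true  [A.pre == false]
26. n5.wid = false  [A₁.ok == A₀.ok]
27. n13.lab = false  [A.pre == true]
28. n14.wid = "kn"  ["kn"]
29. n14.live = 27  [27]
30. n15.idx = "nr"  [terminal]
31. n16.off = false  [terminal]
32. n17.pre = 2  [terminal]
33. n14.lim = true  [true]
34. n14.sig = true  [true]
35. n18.val = 10  [terminal]
36. n13.wid = false  [e.val > 10]
37. n4.ok = 2  [2]
38. n4.sig = true  [A.live > 6]
39. n19.wid = "pun"  [S₀.wid ++ "n"]
40. n19.live = 5  [A.ok + 3]
41. n20.off = true  [terminal]
42. n21.wid = "ny"  ["ny"]
43. n21.live = 11  [len(S₀.wid) + 8]
44. n22.idx = "ku"  [terminal]
45. n21.lim = false  [false]
46. n21.sig = false  [S.live > 11]
47. n23.off = false  [terminal]
48. n19.lim = true  [S₀.live > 4]
49. n19.sig = true  [g₁.off == false]
50. n1.lim = true  [S₀.live > 17]
51. n1.sig = false  [A.ok > 2]
52. n0.lim = true  [S₁.sig == false]
53. n0.sig = true  [S₁.lim == true]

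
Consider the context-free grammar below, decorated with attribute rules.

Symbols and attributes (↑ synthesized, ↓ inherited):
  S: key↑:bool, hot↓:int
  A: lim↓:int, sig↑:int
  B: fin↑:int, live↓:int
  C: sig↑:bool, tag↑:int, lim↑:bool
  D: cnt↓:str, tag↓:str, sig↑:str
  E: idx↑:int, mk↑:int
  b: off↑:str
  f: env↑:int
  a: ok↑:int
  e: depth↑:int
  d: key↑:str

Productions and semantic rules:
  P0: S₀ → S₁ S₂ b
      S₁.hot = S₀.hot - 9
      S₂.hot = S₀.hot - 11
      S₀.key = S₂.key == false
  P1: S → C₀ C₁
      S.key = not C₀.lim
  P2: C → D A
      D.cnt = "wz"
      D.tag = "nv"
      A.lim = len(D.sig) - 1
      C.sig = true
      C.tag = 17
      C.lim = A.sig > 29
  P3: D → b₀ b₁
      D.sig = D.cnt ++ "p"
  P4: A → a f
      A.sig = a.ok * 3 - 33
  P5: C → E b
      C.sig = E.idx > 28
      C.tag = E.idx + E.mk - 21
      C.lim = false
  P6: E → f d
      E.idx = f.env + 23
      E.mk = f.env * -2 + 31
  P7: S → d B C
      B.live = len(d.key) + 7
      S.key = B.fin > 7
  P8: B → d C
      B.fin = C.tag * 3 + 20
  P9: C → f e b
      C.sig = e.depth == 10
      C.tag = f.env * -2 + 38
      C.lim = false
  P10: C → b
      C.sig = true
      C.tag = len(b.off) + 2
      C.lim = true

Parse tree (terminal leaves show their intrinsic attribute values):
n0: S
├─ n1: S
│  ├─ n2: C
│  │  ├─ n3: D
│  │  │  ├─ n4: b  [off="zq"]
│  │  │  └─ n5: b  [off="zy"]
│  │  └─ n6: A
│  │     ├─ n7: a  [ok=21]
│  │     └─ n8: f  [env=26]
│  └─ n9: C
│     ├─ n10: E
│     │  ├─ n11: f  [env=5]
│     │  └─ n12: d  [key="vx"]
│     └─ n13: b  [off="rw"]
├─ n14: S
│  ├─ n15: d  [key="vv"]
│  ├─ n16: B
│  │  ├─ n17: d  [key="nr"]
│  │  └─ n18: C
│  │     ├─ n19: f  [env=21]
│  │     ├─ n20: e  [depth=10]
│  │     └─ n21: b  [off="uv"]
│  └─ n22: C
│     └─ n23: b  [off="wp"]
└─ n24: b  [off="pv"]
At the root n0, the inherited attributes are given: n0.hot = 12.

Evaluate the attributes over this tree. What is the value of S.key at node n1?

false

1. n0.hot = 12  [given at root]
2. n1.hot = 3  [S₀.hot - 9]
3. n3.cnt = "wz"  ["wz"]
4. n3.tag = "nv"  ["nv"]
5. n4.off = "zq"  [terminal]
6. n5.off = "zy"  [terminal]
7. n3.sig = "wzp"  [D.cnt ++ "p"]
8. n6.lim = 2  [len(D.sig) - 1]
9. n7.ok = 21  [terminal]
10. n8.env = 26  [terminal]
11. n6.sig = 30  [a.ok * 3 - 33]
12. n2.sig = true  [true]
13. n2.tag = 17  [17]
14. n2.lim = true  [A.sig > 29]
15. n11.env = 5  [terminal]
16. n12.key = "vx"  [terminal]
17. n10.idx = 28  [f.env + 23]
18. n10.mk = 21  [f.env * -2 + 31]
19. n13.off = "rw"  [terminal]
20. n9.sig = false  [E.idx > 28]
21. n9.tag = 28  [E.idx + E.mk - 21]
22. n9.lim = false  [false]
23. n1.key = false  [not C₀.lim]
24. n14.hot = 1  [S₀.hot - 11]
25. n15.key = "vv"  [terminal]
26. n16.live = 9  [len(d.key) + 7]
27. n17.key = "nr"  [terminal]
28. n19.env = 21  [terminal]
29. n20.depth = 10  [terminal]
30. n21.off = "uv"  [terminal]
31. n18.sig = true  [e.depth == 10]
32. n18.tag = -4  [f.env * -2 + 38]
33. n18.lim = false  [false]
34. n16.fin = 8  [C.tag * 3 + 20]
35. n23.off = "wp"  [terminal]
36. n22.sig = true  [true]
37. n22.tag = 4  [len(b.off) + 2]
38. n22.lim = true  [true]
39. n14.key = true  [B.fin > 7]
40. n24.off = "pv"  [terminal]
41. n0.key = false  [S₂.key == false]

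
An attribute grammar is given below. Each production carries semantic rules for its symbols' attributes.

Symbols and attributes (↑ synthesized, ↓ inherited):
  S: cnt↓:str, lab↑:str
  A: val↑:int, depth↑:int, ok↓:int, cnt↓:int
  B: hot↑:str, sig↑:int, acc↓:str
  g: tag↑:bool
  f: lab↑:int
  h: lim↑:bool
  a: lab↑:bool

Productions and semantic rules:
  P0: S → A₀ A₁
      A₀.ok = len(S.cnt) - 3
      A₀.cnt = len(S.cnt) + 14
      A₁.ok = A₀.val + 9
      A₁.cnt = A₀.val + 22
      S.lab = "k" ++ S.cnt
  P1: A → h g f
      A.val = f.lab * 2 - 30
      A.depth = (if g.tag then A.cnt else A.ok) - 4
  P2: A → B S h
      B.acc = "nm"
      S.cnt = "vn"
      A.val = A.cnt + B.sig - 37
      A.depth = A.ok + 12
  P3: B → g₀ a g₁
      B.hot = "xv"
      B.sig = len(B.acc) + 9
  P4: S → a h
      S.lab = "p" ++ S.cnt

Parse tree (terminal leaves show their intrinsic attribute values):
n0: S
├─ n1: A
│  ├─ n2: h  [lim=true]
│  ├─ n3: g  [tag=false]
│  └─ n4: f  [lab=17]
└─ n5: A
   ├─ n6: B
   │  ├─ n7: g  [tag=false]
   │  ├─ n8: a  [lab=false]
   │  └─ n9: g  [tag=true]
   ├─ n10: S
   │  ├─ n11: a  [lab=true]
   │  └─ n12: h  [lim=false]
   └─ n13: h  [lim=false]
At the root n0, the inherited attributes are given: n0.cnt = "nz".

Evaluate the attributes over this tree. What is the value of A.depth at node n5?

1. n0.cnt = "nz"  [given at root]
2. n1.ok = -1  [len(S.cnt) - 3]
3. n1.cnt = 16  [len(S.cnt) + 14]
4. n2.lim = true  [terminal]
5. n3.tag = false  [terminal]
6. n4.lab = 17  [terminal]
7. n1.val = 4  [f.lab * 2 - 30]
8. n1.depth = -5  [(if g.tag then A.cnt else A.ok) - 4]
9. n5.ok = 13  [A₀.val + 9]
10. n5.cnt = 26  [A₀.val + 22]
11. n6.acc = "nm"  ["nm"]
12. n7.tag = false  [terminal]
13. n8.lab = false  [terminal]
14. n9.tag = true  [terminal]
15. n6.hot = "xv"  ["xv"]
16. n6.sig = 11  [len(B.acc) + 9]
17. n10.cnt = "vn"  ["vn"]
18. n11.lab = true  [terminal]
19. n12.lim = false  [terminal]
20. n10.lab = "pvn"  ["p" ++ S.cnt]
21. n13.lim = false  [terminal]
22. n5.val = 0  [A.cnt + B.sig - 37]
23. n5.depth = 25  [A.ok + 12]
24. n0.lab = "knz"  ["k" ++ S.cnt]

25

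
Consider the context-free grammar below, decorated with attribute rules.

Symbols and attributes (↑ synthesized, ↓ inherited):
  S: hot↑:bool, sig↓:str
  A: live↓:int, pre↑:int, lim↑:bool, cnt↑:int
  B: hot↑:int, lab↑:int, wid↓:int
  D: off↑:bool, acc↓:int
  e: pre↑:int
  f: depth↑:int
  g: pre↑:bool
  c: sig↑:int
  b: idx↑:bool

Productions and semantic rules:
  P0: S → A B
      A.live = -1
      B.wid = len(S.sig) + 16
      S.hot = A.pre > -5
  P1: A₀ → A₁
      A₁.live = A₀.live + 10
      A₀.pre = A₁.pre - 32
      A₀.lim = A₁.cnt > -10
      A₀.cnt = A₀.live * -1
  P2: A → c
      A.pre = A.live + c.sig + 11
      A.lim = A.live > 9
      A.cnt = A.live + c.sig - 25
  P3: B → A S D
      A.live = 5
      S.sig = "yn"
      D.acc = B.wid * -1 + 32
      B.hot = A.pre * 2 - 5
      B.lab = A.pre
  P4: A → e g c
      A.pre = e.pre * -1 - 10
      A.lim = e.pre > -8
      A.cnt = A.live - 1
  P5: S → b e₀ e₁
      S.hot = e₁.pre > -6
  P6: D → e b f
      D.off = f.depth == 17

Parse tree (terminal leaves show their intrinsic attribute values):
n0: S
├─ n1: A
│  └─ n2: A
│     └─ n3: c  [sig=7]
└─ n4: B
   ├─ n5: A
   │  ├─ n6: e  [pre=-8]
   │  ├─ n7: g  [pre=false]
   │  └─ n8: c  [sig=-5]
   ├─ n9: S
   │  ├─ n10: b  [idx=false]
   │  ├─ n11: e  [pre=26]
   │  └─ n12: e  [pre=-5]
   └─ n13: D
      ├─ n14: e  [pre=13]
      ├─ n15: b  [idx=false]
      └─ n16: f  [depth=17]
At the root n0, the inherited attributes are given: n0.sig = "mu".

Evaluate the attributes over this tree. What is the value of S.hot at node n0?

false

1. n0.sig = "mu"  [given at root]
2. n1.live = -1  [-1]
3. n2.live = 9  [A₀.live + 10]
4. n3.sig = 7  [terminal]
5. n2.pre = 27  [A.live + c.sig + 11]
6. n2.lim = false  [A.live > 9]
7. n2.cnt = -9  [A.live + c.sig - 25]
8. n1.pre = -5  [A₁.pre - 32]
9. n1.lim = true  [A₁.cnt > -10]
10. n1.cnt = 1  [A₀.live * -1]
11. n4.wid = 18  [len(S.sig) + 16]
12. n5.live = 5  [5]
13. n6.pre = -8  [terminal]
14. n7.pre = false  [terminal]
15. n8.sig = -5  [terminal]
16. n5.pre = -2  [e.pre * -1 - 10]
17. n5.lim = false  [e.pre > -8]
18. n5.cnt = 4  [A.live - 1]
19. n9.sig = "yn"  ["yn"]
20. n10.idx = false  [terminal]
21. n11.pre = 26  [terminal]
22. n12.pre = -5  [terminal]
23. n9.hot = true  [e₁.pre > -6]
24. n13.acc = 14  [B.wid * -1 + 32]
25. n14.pre = 13  [terminal]
26. n15.idx = false  [terminal]
27. n16.depth = 17  [terminal]
28. n13.off = true  [f.depth == 17]
29. n4.hot = -9  [A.pre * 2 - 5]
30. n4.lab = -2  [A.pre]
31. n0.hot = false  [A.pre > -5]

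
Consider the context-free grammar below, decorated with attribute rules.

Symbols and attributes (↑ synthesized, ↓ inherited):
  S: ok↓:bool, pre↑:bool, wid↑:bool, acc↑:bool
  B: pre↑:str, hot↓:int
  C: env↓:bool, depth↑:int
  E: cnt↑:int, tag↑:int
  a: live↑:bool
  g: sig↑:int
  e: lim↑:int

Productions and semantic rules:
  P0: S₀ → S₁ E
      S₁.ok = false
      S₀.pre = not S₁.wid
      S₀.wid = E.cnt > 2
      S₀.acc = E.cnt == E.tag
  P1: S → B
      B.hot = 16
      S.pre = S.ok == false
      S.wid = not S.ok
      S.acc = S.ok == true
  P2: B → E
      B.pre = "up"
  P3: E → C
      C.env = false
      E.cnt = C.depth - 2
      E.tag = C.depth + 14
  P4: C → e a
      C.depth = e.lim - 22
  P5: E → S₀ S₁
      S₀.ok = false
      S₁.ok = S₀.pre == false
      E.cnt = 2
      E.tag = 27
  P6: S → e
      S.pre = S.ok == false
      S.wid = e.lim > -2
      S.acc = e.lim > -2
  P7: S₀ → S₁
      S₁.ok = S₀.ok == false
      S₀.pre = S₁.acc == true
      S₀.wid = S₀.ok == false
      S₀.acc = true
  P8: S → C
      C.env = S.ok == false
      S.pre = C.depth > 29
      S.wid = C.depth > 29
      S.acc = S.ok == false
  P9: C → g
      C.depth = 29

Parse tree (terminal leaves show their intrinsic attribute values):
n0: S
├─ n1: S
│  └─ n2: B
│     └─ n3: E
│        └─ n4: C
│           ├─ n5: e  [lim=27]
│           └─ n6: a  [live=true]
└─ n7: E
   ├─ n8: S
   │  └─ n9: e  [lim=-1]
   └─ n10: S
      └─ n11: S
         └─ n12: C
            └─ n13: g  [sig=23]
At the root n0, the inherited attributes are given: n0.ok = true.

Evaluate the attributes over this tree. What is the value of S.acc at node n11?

false

1. n0.ok = true  [given at root]
2. n1.ok = false  [false]
3. n2.hot = 16  [16]
4. n4.env = false  [false]
5. n5.lim = 27  [terminal]
6. n6.live = true  [terminal]
7. n4.depth = 5  [e.lim - 22]
8. n3.cnt = 3  [C.depth - 2]
9. n3.tag = 19  [C.depth + 14]
10. n2.pre = "up"  ["up"]
11. n1.pre = true  [S.ok == false]
12. n1.wid = true  [not S.ok]
13. n1.acc = false  [S.ok == true]
14. n8.ok = false  [false]
15. n9.lim = -1  [terminal]
16. n8.pre = true  [S.ok == false]
17. n8.wid = true  [e.lim > -2]
18. n8.acc = true  [e.lim > -2]
19. n10.ok = false  [S₀.pre == false]
20. n11.ok = true  [S₀.ok == false]
21. n12.env = false  [S.ok == false]
22. n13.sig = 23  [terminal]
23. n12.depth = 29  [29]
24. n11.pre = false  [C.depth > 29]
25. n11.wid = false  [C.depth > 29]
26. n11.acc = false  [S.ok == false]
27. n10.pre = false  [S₁.acc == true]
28. n10.wid = true  [S₀.ok == false]
29. n10.acc = true  [true]
30. n7.cnt = 2  [2]
31. n7.tag = 27  [27]
32. n0.pre = false  [not S₁.wid]
33. n0.wid = false  [E.cnt > 2]
34. n0.acc = false  [E.cnt == E.tag]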